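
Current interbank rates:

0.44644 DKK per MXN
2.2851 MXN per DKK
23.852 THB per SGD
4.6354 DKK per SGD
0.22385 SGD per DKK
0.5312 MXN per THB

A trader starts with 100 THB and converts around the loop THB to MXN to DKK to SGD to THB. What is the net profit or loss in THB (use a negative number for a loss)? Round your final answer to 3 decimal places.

26.620

100 THB × 0.5312 = 53.12 MXN
53.12 MXN × 0.44644 = 23.7148928 DKK
23.7148928 DKK × 0.22385 = 5.30857875328 SGD
5.30857875328 SGD × 23.852 = 126.62022042323456 THB
Net change: 126.62022042323456 − 100 = 26.62022042323456 THB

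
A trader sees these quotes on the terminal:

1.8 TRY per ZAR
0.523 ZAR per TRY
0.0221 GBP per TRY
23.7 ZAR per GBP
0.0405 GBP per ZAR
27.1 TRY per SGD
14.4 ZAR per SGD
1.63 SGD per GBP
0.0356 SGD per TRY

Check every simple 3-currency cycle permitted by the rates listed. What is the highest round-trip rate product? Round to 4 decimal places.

0.9762

GBP→SGD→TRY→GBP: 1.63 × 27.1 × 0.0221 = 0.97622
GBP→SGD→ZAR→GBP: 1.63 × 14.4 × 0.0405 = 0.95062
GBP→ZAR→TRY→GBP: 23.7 × 1.8 × 0.0221 = 0.94279
ZAR→TRY→SGD→ZAR: 1.8 × 0.0356 × 14.4 = 0.92275
Maximum is GBP→SGD→TRY→GBP at 0.9762; no arbitrage — every cycle loses value.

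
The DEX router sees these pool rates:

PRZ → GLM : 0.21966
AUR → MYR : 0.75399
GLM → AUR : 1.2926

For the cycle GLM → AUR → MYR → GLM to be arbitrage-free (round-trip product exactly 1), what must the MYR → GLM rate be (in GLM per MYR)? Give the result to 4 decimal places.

1.0261

Known legs of the cycle: 1.2926 × 0.75399 = 0.974607474
For no arbitrage the full-cycle product must be 1, so the missing rate is 1 / 0.974607474 ≈ 1.026054.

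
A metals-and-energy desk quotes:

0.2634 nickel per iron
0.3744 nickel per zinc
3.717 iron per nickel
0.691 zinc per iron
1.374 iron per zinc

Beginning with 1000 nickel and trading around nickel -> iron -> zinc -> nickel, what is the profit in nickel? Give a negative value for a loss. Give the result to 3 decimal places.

1000 nickel × 3.717 = 3717 iron
3717 iron × 0.691 = 2568.447 zinc
2568.447 zinc × 0.3744 = 961.6265568 nickel
Net change: 961.6265568 − 1000 = -38.3734432 nickel

-38.373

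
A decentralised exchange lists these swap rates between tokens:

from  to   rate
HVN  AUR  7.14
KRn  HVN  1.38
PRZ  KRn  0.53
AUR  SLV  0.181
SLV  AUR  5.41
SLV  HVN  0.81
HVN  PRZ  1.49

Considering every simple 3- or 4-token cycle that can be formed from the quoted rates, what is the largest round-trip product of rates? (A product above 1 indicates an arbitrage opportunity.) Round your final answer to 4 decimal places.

1.0898

KRn→HVN→PRZ→KRn: 1.38 × 1.49 × 0.53 = 1.08979
AUR→SLV→HVN→AUR: 0.181 × 0.81 × 7.14 = 1.04680
Maximum is KRn→HVN→PRZ→KRn at 1.0898; arbitrage exists.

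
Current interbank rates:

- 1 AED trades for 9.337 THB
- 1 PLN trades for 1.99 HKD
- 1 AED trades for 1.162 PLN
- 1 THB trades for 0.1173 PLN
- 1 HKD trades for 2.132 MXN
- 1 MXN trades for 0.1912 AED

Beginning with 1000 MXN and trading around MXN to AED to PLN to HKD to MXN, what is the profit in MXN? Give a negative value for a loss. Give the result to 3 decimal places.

1000 MXN × 0.1912 = 191.2 AED
191.2 AED × 1.162 = 222.1744 PLN
222.1744 PLN × 1.99 = 442.127056 HKD
442.127056 HKD × 2.132 = 942.614883392 MXN
Net change: 942.614883392 − 1000 = -57.385116608 MXN

-57.385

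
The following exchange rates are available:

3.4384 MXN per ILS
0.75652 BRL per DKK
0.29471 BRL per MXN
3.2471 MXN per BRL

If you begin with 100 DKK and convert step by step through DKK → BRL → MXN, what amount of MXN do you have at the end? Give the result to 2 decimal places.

245.65

100 DKK × 0.75652 = 75.652 BRL
75.652 BRL × 3.2471 = 245.6496092 MXN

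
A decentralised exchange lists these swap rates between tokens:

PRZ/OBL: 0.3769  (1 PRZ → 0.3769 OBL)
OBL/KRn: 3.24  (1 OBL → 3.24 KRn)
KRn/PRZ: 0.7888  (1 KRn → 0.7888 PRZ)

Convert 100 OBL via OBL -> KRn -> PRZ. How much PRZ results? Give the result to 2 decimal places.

100 OBL × 3.24 = 324 KRn
324 KRn × 0.7888 = 255.5712 PRZ

255.57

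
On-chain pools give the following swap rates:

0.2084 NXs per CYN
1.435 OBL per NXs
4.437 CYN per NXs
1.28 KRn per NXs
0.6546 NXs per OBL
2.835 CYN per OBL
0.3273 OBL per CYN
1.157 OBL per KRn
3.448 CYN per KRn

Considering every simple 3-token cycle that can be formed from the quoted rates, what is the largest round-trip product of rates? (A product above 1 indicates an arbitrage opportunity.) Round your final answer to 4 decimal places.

KRn→OBL→NXs→KRn: 1.157 × 0.6546 × 1.28 = 0.96944
OBL→NXs→CYN→OBL: 0.6546 × 4.437 × 0.3273 = 0.95063
KRn→CYN→NXs→KRn: 3.448 × 0.2084 × 1.28 = 0.91976
OBL→CYN→NXs→OBL: 2.835 × 0.2084 × 1.435 = 0.84782
Maximum is KRn→OBL→NXs→KRn at 0.9694; no arbitrage — every cycle loses value.

0.9694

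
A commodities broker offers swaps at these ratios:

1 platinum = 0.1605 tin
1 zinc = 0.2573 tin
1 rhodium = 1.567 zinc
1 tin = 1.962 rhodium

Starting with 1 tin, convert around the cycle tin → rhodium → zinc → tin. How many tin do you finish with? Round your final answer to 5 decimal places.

0.79106

1 tin × 1.962 = 1.962 rhodium
1.962 rhodium × 1.567 = 3.074454 zinc
3.074454 zinc × 0.2573 = 0.7910570142 tin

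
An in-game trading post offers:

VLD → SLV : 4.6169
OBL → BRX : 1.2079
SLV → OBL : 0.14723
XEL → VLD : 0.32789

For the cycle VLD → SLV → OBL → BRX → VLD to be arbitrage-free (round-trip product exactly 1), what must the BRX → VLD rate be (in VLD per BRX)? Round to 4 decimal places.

Known legs of the cycle: 4.6169 × 0.14723 × 1.2079 = 0.8210654192773
For no arbitrage the full-cycle product must be 1, so the missing rate is 1 / 0.8210654192773 ≈ 1.217930.

1.2179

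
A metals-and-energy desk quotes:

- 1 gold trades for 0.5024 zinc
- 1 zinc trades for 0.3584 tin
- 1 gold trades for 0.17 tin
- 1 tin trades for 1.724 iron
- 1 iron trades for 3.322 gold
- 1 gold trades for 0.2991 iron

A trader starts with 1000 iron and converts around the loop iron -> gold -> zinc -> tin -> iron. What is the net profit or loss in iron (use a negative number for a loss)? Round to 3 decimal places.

31.228

1000 iron × 3.322 = 3322 gold
3322 gold × 0.5024 = 1668.9728 zinc
1668.9728 zinc × 0.3584 = 598.15985152 tin
598.15985152 tin × 1.724 = 1031.22758402048 iron
Net change: 1031.22758402048 − 1000 = 31.22758402048 iron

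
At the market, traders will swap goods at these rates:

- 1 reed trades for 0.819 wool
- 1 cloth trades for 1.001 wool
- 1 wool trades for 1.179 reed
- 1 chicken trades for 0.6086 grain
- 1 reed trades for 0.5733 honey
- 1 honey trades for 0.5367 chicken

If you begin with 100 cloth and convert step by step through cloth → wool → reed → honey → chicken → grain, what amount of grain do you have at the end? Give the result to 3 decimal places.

100 cloth × 1.001 = 100.1 wool
100.1 wool × 1.179 = 118.0179 reed
118.0179 reed × 0.5733 = 67.65966207 honey
67.65966207 honey × 0.5367 = 36.312940632969 chicken
36.312940632969 chicken × 0.6086 = 22.1000556692249334 grain

22.100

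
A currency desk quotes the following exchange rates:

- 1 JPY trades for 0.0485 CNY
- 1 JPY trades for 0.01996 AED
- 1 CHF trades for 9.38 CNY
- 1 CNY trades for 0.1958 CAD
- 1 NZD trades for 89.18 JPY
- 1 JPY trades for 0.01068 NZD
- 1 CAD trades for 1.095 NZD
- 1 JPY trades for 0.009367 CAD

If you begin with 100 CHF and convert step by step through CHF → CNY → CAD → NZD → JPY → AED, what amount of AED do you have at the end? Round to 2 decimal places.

357.98

100 CHF × 9.38 = 938 CNY
938 CNY × 0.1958 = 183.6604 CAD
183.6604 CAD × 1.095 = 201.108138 NZD
201.108138 NZD × 89.18 = 17934.82374684 JPY
17934.82374684 JPY × 0.01996 = 357.9790819869264 AED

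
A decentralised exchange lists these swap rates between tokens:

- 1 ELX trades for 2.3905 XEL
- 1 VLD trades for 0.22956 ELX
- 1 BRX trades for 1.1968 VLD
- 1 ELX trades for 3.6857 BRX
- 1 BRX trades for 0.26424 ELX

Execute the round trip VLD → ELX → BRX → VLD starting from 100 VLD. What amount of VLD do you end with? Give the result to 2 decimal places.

101.26

100 VLD × 0.22956 = 22.956 ELX
22.956 ELX × 3.6857 = 84.6089292 BRX
84.6089292 BRX × 1.1968 = 101.25996646656 VLD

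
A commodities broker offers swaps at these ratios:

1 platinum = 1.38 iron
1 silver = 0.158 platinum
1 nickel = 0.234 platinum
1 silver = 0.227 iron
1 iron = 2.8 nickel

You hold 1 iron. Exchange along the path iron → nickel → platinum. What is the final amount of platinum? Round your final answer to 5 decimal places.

1 iron × 2.8 = 2.8 nickel
2.8 nickel × 0.234 = 0.6552 platinum

0.65520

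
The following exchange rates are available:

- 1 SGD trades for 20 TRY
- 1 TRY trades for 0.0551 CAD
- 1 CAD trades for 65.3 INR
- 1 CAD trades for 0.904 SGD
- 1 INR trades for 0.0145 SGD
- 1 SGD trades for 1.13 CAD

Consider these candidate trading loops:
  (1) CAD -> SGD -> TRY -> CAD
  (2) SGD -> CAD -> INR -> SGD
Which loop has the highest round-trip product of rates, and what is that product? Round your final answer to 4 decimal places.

1.0699

(1) 0.904 × 20 × 0.0551 = 0.99621
(2) 1.13 × 65.3 × 0.0145 = 1.06994
Highest is cycle (2) at 1.0699 (>1, arbitrage).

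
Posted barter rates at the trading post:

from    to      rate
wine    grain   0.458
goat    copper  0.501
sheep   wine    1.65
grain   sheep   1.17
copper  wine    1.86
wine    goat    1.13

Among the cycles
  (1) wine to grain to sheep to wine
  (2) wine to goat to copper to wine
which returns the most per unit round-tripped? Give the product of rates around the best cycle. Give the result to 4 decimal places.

(1) 0.458 × 1.17 × 1.65 = 0.88417
(2) 1.13 × 0.501 × 1.86 = 1.05300
Highest is cycle (2) at 1.0530 (>1, arbitrage).

1.0530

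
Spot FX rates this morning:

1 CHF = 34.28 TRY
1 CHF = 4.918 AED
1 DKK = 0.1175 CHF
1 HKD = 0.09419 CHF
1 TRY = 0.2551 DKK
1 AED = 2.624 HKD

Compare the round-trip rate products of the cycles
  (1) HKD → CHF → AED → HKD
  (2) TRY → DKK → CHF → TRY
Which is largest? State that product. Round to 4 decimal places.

(1) 0.09419 × 4.918 × 2.624 = 1.21551
(2) 0.2551 × 0.1175 × 34.28 = 1.02752
Highest is cycle (1) at 1.2155 (>1, arbitrage).

1.2155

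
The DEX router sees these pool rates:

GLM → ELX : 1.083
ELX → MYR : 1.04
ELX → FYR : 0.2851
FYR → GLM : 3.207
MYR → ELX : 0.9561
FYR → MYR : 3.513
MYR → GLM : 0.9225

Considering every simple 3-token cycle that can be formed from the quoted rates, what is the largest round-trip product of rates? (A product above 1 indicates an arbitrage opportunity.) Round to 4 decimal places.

1.0390

MYR→GLM→ELX→MYR: 0.9225 × 1.083 × 1.04 = 1.03903
GLM→ELX→FYR→GLM: 1.083 × 0.2851 × 3.207 = 0.99020
MYR→ELX→FYR→MYR: 0.9561 × 0.2851 × 3.513 = 0.95759
Maximum is MYR→GLM→ELX→MYR at 1.0390; arbitrage exists.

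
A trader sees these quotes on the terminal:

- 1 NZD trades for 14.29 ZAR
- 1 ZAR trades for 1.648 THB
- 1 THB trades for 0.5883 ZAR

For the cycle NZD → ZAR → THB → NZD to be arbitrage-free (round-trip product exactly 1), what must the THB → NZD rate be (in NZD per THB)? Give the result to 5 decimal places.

Known legs of the cycle: 14.29 × 1.648 = 23.54992
For no arbitrage the full-cycle product must be 1, so the missing rate is 1 / 23.54992 ≈ 0.0424630.

0.04246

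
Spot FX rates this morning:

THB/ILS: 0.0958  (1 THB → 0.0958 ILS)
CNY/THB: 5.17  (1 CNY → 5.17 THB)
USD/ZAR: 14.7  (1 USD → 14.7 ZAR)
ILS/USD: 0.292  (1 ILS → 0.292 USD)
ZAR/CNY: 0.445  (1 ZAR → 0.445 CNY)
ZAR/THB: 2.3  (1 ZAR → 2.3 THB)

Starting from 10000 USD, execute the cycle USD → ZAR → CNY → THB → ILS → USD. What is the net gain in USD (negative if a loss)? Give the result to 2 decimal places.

-539.45

10000 USD × 14.7 = 147000 ZAR
147000 ZAR × 0.445 = 65415 CNY
65415 CNY × 5.17 = 338195.55 THB
338195.55 THB × 0.0958 = 32399.13369 ILS
32399.13369 ILS × 0.292 = 9460.54703748 USD
Net change: 9460.54703748 − 10000 = -539.45296252 USD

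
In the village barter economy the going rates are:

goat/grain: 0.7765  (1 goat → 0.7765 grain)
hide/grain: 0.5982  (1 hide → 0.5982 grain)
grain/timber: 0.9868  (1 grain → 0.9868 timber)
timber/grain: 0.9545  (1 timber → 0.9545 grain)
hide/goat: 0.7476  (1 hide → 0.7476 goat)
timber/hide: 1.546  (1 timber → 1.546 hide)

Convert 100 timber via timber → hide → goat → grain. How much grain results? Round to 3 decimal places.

89.747

100 timber × 1.546 = 154.6 hide
154.6 hide × 0.7476 = 115.57896 goat
115.57896 goat × 0.7765 = 89.74706244 grain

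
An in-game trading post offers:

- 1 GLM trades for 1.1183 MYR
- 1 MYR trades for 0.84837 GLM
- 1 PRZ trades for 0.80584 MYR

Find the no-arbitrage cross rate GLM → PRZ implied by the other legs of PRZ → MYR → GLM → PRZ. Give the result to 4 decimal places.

Known legs of the cycle: 0.80584 × 0.84837 = 0.6836504808
For no arbitrage the full-cycle product must be 1, so the missing rate is 1 / 0.6836504808 ≈ 1.462736.

1.4627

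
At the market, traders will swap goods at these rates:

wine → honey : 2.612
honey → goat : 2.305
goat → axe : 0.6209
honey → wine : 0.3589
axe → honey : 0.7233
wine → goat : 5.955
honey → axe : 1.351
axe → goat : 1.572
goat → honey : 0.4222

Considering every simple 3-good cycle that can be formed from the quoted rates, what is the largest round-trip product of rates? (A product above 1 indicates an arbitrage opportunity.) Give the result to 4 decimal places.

1.0352

honey→goat→axe→honey: 2.305 × 0.6209 × 0.7233 = 1.03517
honey→wine→goat→honey: 0.3589 × 5.955 × 0.4222 = 0.90235
honey→axe→goat→honey: 1.351 × 1.572 × 0.4222 = 0.89666
Maximum is honey→goat→axe→honey at 1.0352; arbitrage exists.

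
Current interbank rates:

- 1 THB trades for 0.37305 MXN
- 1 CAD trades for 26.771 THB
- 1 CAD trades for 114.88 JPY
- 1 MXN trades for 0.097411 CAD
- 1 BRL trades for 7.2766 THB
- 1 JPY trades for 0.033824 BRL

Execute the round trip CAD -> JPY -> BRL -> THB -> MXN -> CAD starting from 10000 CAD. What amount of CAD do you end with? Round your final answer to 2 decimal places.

10274.79

10000 CAD × 114.88 = 1148800 JPY
1148800 JPY × 0.033824 = 38857.0112 BRL
38857.0112 BRL × 7.2766 = 282746.92769792 THB
282746.92769792 THB × 0.37305 = 105478.741377709056 MXN
105478.741377709056 MXN × 0.097411 = 10274.789676344016854016 CAD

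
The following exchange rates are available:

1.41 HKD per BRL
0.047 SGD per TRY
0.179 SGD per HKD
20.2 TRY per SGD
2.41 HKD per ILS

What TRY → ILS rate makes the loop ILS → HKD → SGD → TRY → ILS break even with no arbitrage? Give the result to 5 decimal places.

0.11476

Known legs of the cycle: 2.41 × 0.179 × 20.2 = 8.714078
For no arbitrage the full-cycle product must be 1, so the missing rate is 1 / 8.714078 ≈ 0.1147568.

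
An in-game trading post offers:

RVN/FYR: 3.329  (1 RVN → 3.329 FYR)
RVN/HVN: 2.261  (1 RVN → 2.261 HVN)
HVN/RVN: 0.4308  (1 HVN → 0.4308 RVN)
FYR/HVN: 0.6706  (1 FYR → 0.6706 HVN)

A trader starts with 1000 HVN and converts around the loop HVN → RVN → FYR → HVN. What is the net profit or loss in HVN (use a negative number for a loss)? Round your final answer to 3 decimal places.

-38.270

1000 HVN × 0.4308 = 430.8 RVN
430.8 RVN × 3.329 = 1434.1332 FYR
1434.1332 FYR × 0.6706 = 961.72972392 HVN
Net change: 961.72972392 − 1000 = -38.27027608 HVN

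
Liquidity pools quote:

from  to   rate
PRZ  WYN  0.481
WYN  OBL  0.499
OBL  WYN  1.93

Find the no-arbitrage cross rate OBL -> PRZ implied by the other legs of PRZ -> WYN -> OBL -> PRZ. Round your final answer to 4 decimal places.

4.1663

Known legs of the cycle: 0.481 × 0.499 = 0.240019
For no arbitrage the full-cycle product must be 1, so the missing rate is 1 / 0.240019 ≈ 4.166337.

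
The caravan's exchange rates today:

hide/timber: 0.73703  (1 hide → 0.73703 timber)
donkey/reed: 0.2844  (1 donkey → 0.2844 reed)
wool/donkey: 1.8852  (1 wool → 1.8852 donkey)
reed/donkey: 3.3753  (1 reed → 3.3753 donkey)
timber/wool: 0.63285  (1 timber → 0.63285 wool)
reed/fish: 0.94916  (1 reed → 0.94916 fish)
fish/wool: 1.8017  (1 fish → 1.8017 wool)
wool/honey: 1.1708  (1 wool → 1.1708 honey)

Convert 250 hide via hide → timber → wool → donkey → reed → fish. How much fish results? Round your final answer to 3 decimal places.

250 hide × 0.73703 = 184.2575 timber
184.2575 timber × 0.63285 = 116.607358875 wool
116.607358875 wool × 1.8852 = 219.82819295115 donkey
219.82819295115 donkey × 0.2844 = 62.51913807530706 reed
62.51913807530706 reed × 0.94916 = 59.3406650955584490696 fish

59.341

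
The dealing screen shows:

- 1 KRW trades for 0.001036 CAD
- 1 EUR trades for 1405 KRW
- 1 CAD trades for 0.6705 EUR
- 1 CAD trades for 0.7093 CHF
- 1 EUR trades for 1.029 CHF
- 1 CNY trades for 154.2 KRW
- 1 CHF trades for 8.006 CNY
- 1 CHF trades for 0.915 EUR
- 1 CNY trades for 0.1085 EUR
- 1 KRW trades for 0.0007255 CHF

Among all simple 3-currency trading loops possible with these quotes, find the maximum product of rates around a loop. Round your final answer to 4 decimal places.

KRW→CAD→EUR→KRW: 0.001036 × 0.6705 × 1405 = 0.97597
KRW→CHF→EUR→KRW: 0.0007255 × 0.915 × 1405 = 0.93268
KRW→CHF→CNY→KRW: 0.0007255 × 8.006 × 154.2 = 0.89565
CNY→EUR→CHF→CNY: 0.1085 × 1.029 × 8.006 = 0.89384
Maximum is KRW→CAD→EUR→KRW at 0.9760; no arbitrage — every cycle loses value.

0.9760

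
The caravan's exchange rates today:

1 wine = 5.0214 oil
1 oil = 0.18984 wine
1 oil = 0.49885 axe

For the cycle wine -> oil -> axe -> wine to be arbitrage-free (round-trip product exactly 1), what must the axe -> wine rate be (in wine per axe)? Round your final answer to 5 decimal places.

0.39921

Known legs of the cycle: 5.0214 × 0.49885 = 2.50492539
For no arbitrage the full-cycle product must be 1, so the missing rate is 1 / 2.50492539 ≈ 0.3992135.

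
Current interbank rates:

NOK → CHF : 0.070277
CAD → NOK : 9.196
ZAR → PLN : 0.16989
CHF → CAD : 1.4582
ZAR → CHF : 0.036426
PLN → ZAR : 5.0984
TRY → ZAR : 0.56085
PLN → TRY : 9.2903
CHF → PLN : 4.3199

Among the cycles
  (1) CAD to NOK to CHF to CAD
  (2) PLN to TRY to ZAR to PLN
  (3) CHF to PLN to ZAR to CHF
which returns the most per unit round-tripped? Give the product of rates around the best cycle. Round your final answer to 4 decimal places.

0.9424

(1) 9.196 × 0.070277 × 1.4582 = 0.94239
(2) 9.2903 × 0.56085 × 0.16989 = 0.88521
(3) 4.3199 × 5.0984 × 0.036426 = 0.80227
Highest is cycle (1) at 0.9424 (≤1, no arbitrage).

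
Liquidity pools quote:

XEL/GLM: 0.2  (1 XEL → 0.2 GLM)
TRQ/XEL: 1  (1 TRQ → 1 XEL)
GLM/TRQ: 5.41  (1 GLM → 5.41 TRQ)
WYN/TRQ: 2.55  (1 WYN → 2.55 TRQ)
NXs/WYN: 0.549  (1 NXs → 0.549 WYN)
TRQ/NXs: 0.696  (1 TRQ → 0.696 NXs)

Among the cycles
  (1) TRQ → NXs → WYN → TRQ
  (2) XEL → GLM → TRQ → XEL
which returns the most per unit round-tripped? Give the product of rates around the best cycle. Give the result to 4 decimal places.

(1) 0.696 × 0.549 × 2.55 = 0.97437
(2) 0.2 × 5.41 × 1 = 1.08200
Highest is cycle (2) at 1.0820 (>1, arbitrage).

1.0820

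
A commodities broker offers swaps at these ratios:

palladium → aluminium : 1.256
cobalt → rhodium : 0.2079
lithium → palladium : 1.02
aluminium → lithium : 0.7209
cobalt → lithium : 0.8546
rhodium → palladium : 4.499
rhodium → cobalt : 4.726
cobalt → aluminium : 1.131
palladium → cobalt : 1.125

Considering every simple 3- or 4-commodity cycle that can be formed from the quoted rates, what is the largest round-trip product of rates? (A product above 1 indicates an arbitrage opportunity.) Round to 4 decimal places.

rhodium→palladium→cobalt→rhodium: 4.499 × 1.125 × 0.2079 = 1.05226
cobalt→lithium→palladium→cobalt: 0.8546 × 1.02 × 1.125 = 0.98065
cobalt→aluminium→lithium→palladium→cobalt: 1.131 × 0.7209 × 1.02 × 1.125 = 0.93560
palladium→aluminium→lithium→palladium: 1.256 × 0.7209 × 1.02 = 0.92356
Maximum is rhodium→palladium→cobalt→rhodium at 1.0523; arbitrage exists.

1.0523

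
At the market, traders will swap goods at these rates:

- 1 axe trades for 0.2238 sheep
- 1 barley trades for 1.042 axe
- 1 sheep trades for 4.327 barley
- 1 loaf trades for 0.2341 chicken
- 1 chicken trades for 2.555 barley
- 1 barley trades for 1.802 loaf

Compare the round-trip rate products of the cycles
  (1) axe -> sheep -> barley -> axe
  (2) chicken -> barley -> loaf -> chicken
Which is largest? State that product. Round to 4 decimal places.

1.0778

(1) 0.2238 × 4.327 × 1.042 = 1.00905
(2) 2.555 × 1.802 × 0.2341 = 1.07782
Highest is cycle (2) at 1.0778 (>1, arbitrage).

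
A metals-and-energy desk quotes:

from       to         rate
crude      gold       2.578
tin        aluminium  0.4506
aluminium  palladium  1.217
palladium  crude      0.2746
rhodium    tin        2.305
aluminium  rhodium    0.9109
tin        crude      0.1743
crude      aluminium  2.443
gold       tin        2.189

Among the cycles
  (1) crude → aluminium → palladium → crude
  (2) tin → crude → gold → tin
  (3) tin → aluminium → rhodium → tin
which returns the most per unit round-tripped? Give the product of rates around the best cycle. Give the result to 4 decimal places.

(1) 2.443 × 1.217 × 0.2746 = 0.81642
(2) 0.1743 × 2.578 × 2.189 = 0.98362
(3) 0.4506 × 0.9109 × 2.305 = 0.94609
Highest is cycle (2) at 0.9836 (≤1, no arbitrage).

0.9836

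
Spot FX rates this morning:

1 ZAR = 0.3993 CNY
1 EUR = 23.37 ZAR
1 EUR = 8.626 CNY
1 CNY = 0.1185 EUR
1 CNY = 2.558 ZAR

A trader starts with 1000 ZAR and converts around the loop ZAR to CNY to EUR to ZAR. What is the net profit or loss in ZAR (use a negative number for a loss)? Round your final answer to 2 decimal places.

1000 ZAR × 0.3993 = 399.3 CNY
399.3 CNY × 0.1185 = 47.31705 EUR
47.31705 EUR × 23.37 = 1105.7994585 ZAR
Net change: 1105.7994585 − 1000 = 105.7994585 ZAR

105.80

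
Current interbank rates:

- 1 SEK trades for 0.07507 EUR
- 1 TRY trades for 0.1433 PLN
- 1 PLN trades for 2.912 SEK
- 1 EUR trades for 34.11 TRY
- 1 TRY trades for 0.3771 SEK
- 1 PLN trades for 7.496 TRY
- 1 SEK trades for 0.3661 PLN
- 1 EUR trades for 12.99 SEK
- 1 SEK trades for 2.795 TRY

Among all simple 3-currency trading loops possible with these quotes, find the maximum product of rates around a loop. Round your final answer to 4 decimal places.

TRY→PLN→SEK→TRY: 0.1433 × 2.912 × 2.795 = 1.16632
TRY→SEK→PLN→TRY: 0.3771 × 0.3661 × 7.496 = 1.03487
TRY→SEK→EUR→TRY: 0.3771 × 0.07507 × 34.11 = 0.96562
Maximum is TRY→PLN→SEK→TRY at 1.1663; arbitrage exists.

1.1663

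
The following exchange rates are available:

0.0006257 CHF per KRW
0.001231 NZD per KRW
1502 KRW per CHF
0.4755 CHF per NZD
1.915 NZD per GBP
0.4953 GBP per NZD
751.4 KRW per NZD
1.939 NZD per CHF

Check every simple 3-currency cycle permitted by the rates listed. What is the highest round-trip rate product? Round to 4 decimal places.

0.9116

NZD→KRW→CHF→NZD: 751.4 × 0.0006257 × 1.939 = 0.91162
NZD→CHF→KRW→NZD: 0.4755 × 1502 × 0.001231 = 0.87918
Maximum is NZD→KRW→CHF→NZD at 0.9116; no arbitrage — every cycle loses value.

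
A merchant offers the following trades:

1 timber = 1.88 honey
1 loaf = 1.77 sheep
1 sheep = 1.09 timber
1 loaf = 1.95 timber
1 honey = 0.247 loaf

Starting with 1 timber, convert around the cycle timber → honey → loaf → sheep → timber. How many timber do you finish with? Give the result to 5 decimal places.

1 timber × 1.88 = 1.88 honey
1.88 honey × 0.247 = 0.46436 loaf
0.46436 loaf × 1.77 = 0.8219172 sheep
0.8219172 sheep × 1.09 = 0.895889748 timber

0.89589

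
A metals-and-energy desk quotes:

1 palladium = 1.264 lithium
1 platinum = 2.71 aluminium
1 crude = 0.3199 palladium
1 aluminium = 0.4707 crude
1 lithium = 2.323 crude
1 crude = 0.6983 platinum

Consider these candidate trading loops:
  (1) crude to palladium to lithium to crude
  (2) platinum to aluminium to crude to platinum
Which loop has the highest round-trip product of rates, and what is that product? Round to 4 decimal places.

0.9393

(1) 0.3199 × 1.264 × 2.323 = 0.93931
(2) 2.71 × 0.4707 × 0.6983 = 0.89075
Highest is cycle (1) at 0.9393 (≤1, no arbitrage).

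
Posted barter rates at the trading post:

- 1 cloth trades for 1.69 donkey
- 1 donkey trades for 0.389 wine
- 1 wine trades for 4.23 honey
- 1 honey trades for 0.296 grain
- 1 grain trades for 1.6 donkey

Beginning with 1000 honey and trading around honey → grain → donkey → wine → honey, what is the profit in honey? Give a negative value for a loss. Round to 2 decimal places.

1000 honey × 0.296 = 296 grain
296 grain × 1.6 = 473.6 donkey
473.6 donkey × 0.389 = 184.2304 wine
184.2304 wine × 4.23 = 779.294592 honey
Net change: 779.294592 − 1000 = -220.705408 honey

-220.71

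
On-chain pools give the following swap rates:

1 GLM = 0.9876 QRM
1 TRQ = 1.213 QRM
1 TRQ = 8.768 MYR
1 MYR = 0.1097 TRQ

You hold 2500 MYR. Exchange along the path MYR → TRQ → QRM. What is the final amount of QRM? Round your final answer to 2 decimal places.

332.67

2500 MYR × 0.1097 = 274.25 TRQ
274.25 TRQ × 1.213 = 332.66525 QRM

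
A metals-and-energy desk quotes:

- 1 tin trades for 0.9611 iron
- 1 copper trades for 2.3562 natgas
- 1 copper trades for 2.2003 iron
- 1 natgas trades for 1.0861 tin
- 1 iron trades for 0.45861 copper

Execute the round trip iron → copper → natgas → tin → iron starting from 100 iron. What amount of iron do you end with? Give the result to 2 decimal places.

112.80

100 iron × 0.45861 = 45.861 copper
45.861 copper × 2.3562 = 108.0576882 natgas
108.0576882 natgas × 1.0861 = 117.36145515402 tin
117.36145515402 tin × 0.9611 = 112.796094548528622 iron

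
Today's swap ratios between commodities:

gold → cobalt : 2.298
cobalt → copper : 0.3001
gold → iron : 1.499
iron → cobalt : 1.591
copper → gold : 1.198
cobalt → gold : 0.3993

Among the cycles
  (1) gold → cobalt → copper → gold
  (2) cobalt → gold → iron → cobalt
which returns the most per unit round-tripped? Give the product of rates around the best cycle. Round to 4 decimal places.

(1) 2.298 × 0.3001 × 1.198 = 0.82618
(2) 0.3993 × 1.499 × 1.591 = 0.95229
Highest is cycle (2) at 0.9523 (≤1, no arbitrage).

0.9523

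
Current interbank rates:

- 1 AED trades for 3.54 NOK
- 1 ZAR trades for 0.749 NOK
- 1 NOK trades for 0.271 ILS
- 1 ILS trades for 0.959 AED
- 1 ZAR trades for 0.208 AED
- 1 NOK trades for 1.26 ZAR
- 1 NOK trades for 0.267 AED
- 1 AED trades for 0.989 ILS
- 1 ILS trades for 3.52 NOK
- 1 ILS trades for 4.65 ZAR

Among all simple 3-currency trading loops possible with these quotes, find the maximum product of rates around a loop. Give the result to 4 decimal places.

ZAR→AED→ILS→ZAR: 0.208 × 0.989 × 4.65 = 0.95656
ZAR→NOK→ILS→ZAR: 0.749 × 0.271 × 4.65 = 0.94385
ILS→NOK→AED→ILS: 3.52 × 0.267 × 0.989 = 0.92950
ZAR→AED→NOK→ZAR: 0.208 × 3.54 × 1.26 = 0.92776
ILS→AED→NOK→ILS: 0.959 × 3.54 × 0.271 = 0.92001
Maximum is ZAR→AED→ILS→ZAR at 0.9566; no arbitrage — every cycle loses value.

0.9566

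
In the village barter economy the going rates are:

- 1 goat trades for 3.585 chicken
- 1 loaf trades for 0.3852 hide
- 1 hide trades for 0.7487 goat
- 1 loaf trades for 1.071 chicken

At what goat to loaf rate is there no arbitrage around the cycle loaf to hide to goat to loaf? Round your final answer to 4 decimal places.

Known legs of the cycle: 0.3852 × 0.7487 = 0.28839924
For no arbitrage the full-cycle product must be 1, so the missing rate is 1 / 0.28839924 ≈ 3.467416.

3.4674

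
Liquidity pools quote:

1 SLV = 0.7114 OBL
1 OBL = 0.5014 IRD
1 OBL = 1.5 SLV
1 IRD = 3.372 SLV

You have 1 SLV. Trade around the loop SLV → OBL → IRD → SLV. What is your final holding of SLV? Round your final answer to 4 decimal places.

1.2028

1 SLV × 0.7114 = 0.7114 OBL
0.7114 OBL × 0.5014 = 0.35669596 IRD
0.35669596 IRD × 3.372 = 1.20277877712 SLV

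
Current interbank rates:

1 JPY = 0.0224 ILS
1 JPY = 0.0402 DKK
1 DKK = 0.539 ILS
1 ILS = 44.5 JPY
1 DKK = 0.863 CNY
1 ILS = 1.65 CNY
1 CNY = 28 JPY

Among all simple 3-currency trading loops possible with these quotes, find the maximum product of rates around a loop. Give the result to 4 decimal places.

CNY→JPY→ILS→CNY: 28 × 0.0224 × 1.65 = 1.03488
CNY→JPY→DKK→CNY: 28 × 0.0402 × 0.863 = 0.97139
JPY→DKK→ILS→JPY: 0.0402 × 0.539 × 44.5 = 0.96422
Maximum is CNY→JPY→ILS→CNY at 1.0349; arbitrage exists.

1.0349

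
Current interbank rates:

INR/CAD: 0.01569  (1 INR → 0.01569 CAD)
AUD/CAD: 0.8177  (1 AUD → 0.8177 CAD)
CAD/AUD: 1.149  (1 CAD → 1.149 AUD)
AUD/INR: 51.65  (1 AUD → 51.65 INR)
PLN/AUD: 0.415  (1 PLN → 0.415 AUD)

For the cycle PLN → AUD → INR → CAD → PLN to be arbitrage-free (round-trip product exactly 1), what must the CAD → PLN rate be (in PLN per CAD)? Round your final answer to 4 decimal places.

2.9734

Known legs of the cycle: 0.415 × 51.65 × 0.01569 = 0.3363112275
For no arbitrage the full-cycle product must be 1, so the missing rate is 1 / 0.3363112275 ≈ 2.973436.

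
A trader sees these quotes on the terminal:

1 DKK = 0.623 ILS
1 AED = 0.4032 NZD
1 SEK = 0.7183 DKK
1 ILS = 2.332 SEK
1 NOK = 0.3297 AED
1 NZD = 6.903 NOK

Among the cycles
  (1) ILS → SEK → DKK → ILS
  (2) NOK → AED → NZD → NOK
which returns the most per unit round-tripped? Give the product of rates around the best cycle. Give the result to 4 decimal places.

1.0436

(1) 2.332 × 0.7183 × 0.623 = 1.04357
(2) 0.3297 × 0.4032 × 6.903 = 0.91765
Highest is cycle (1) at 1.0436 (>1, arbitrage).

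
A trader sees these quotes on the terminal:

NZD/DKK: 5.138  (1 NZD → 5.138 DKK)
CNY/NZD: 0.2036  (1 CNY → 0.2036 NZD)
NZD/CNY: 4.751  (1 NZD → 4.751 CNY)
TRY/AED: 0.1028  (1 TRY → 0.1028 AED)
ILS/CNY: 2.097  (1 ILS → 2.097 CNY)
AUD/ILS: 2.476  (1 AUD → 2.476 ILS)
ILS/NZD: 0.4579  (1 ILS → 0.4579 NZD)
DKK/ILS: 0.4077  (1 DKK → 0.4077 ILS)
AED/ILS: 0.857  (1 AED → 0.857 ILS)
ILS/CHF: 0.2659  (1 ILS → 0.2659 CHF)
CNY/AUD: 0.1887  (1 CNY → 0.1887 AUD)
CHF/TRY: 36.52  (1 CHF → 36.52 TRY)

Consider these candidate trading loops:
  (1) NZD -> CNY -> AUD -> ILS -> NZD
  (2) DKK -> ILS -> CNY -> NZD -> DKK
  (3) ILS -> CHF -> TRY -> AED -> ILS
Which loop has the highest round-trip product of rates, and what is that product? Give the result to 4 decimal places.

(1) 4.751 × 0.1887 × 2.476 × 0.4579 = 1.01643
(2) 0.4077 × 2.097 × 0.2036 × 5.138 = 0.89436
(3) 0.2659 × 36.52 × 0.1028 × 0.857 = 0.85551
Highest is cycle (1) at 1.0164 (>1, arbitrage).

1.0164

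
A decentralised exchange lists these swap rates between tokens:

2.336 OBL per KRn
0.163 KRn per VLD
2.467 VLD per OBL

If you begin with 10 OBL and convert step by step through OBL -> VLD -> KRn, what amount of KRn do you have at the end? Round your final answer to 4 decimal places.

10 OBL × 2.467 = 24.67 VLD
24.67 VLD × 0.163 = 4.02121 KRn

4.0212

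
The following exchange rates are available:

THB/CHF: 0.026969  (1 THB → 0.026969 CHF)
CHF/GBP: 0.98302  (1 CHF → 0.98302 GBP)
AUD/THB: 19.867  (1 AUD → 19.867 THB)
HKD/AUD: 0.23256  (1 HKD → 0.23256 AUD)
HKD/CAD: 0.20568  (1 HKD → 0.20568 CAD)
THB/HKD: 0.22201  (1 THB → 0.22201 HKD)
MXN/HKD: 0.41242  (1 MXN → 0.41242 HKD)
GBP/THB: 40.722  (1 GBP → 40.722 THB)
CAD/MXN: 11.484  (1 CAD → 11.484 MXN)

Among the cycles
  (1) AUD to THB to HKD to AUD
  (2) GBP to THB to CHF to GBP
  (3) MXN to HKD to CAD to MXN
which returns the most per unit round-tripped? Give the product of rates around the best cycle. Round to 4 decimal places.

1.0796

(1) 19.867 × 0.22201 × 0.23256 = 1.02575
(2) 40.722 × 0.026969 × 0.98302 = 1.07958
(3) 0.41242 × 0.20568 × 11.484 = 0.97415
Highest is cycle (2) at 1.0796 (>1, arbitrage).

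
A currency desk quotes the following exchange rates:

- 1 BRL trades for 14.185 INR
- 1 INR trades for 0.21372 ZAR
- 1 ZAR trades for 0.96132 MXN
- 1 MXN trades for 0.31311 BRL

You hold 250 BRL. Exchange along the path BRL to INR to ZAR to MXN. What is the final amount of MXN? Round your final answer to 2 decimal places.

250 BRL × 14.185 = 3546.25 INR
3546.25 INR × 0.21372 = 757.90455 ZAR
757.90455 ZAR × 0.96132 = 728.588802006 MXN

728.59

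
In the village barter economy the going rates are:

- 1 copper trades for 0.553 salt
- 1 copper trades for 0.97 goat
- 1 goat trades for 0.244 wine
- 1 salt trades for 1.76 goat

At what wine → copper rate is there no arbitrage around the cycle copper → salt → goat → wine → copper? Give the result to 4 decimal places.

4.2109

Known legs of the cycle: 0.553 × 1.76 × 0.244 = 0.23748032
For no arbitrage the full-cycle product must be 1, so the missing rate is 1 / 0.23748032 ≈ 4.210875.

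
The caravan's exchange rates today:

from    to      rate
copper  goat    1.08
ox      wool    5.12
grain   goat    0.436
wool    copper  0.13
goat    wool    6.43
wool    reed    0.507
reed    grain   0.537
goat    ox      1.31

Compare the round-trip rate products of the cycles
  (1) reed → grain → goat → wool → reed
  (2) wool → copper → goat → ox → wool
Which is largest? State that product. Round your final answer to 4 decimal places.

(1) 0.537 × 0.436 × 6.43 × 0.507 = 0.76327
(2) 0.13 × 1.08 × 1.31 × 5.12 = 0.94169
Highest is cycle (2) at 0.9417 (≤1, no arbitrage).

0.9417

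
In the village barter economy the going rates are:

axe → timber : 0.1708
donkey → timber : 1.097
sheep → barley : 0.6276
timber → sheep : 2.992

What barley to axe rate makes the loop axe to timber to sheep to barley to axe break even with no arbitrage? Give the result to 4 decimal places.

Known legs of the cycle: 0.1708 × 2.992 × 0.6276 = 0.32072468736
For no arbitrage the full-cycle product must be 1, so the missing rate is 1 / 0.32072468736 ≈ 3.117939.

3.1179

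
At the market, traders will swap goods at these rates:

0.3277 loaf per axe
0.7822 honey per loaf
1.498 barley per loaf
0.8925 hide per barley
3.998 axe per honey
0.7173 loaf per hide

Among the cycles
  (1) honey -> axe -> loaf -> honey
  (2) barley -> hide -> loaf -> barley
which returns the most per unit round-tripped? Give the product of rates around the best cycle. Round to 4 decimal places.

1.0248

(1) 3.998 × 0.3277 × 0.7822 = 1.02480
(2) 0.8925 × 0.7173 × 1.498 = 0.95900
Highest is cycle (1) at 1.0248 (>1, arbitrage).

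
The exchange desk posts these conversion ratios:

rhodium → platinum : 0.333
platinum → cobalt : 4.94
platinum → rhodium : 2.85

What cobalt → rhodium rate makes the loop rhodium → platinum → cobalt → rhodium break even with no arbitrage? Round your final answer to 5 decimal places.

0.60790

Known legs of the cycle: 0.333 × 4.94 = 1.64502
For no arbitrage the full-cycle product must be 1, so the missing rate is 1 / 1.64502 ≈ 0.6078953.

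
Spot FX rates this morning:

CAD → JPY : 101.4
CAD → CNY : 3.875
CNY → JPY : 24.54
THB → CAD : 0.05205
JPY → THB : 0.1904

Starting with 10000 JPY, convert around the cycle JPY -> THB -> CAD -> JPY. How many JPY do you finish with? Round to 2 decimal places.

10000 JPY × 0.1904 = 1904 THB
1904 THB × 0.05205 = 99.1032 CAD
99.1032 CAD × 101.4 = 10049.06448 JPY

10049.06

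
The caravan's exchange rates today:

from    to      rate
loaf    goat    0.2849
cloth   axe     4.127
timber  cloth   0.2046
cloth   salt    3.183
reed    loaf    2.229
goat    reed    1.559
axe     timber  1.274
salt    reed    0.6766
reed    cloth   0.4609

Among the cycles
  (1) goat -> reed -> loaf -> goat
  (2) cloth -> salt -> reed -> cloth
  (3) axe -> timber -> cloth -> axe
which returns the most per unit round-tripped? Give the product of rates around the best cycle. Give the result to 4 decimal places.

1.0757

(1) 1.559 × 2.229 × 0.2849 = 0.99003
(2) 3.183 × 0.6766 × 0.4609 = 0.99260
(3) 1.274 × 0.2046 × 4.127 = 1.07575
Highest is cycle (3) at 1.0757 (>1, arbitrage).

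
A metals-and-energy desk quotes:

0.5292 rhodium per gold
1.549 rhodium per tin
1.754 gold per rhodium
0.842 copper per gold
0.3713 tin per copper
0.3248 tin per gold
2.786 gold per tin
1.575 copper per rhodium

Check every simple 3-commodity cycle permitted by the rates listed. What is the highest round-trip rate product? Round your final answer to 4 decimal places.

rhodium→copper→tin→rhodium: 1.575 × 0.3713 × 1.549 = 0.90585
gold→tin→rhodium→gold: 0.3248 × 1.549 × 1.754 = 0.88246
gold→copper→tin→gold: 0.842 × 0.3713 × 2.786 = 0.87100
Maximum is rhodium→copper→tin→rhodium at 0.9059; no arbitrage — every cycle loses value.

0.9059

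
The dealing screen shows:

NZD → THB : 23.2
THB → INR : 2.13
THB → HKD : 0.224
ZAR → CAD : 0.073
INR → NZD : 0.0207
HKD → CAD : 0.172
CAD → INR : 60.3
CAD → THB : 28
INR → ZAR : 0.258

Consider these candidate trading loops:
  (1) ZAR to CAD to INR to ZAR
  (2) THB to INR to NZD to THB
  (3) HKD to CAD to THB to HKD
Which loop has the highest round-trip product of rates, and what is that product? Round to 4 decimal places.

(1) 0.073 × 60.3 × 0.258 = 1.13569
(2) 2.13 × 0.0207 × 23.2 = 1.02291
(3) 0.172 × 28 × 0.224 = 1.07878
Highest is cycle (1) at 1.1357 (>1, arbitrage).

1.1357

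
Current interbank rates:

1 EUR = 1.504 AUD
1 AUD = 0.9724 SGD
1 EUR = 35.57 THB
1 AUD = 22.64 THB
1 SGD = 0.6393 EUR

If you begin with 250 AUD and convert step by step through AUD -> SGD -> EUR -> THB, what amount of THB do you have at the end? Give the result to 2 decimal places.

5528.07

250 AUD × 0.9724 = 243.1 SGD
243.1 SGD × 0.6393 = 155.41383 EUR
155.41383 EUR × 35.57 = 5528.0699331 THB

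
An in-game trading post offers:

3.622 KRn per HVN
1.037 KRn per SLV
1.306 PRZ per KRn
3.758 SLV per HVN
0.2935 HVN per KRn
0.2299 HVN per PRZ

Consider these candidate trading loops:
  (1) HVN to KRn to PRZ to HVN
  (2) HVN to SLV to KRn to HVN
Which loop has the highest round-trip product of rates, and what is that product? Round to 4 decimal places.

(1) 3.622 × 1.306 × 0.2299 = 1.08750
(2) 3.758 × 1.037 × 0.2935 = 1.14378
Highest is cycle (2) at 1.1438 (>1, arbitrage).

1.1438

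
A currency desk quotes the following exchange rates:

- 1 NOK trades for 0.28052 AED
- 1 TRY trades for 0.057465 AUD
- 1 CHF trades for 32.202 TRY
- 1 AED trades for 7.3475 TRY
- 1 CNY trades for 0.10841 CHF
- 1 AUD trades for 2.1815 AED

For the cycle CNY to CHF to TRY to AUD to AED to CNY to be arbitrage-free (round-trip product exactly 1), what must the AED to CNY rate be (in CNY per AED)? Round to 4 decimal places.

2.2850

Known legs of the cycle: 0.10841 × 32.202 × 0.057465 × 2.1815 = 0.43763376144577095
For no arbitrage the full-cycle product must be 1, so the missing rate is 1 / 0.43763376144577095 ≈ 2.285016.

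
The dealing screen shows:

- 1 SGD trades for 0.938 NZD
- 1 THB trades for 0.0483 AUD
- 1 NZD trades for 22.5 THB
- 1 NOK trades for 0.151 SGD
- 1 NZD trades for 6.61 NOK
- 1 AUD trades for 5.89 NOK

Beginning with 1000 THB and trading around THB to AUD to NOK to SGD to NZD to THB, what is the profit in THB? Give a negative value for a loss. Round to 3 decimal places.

-93.381

1000 THB × 0.0483 = 48.3 AUD
48.3 AUD × 5.89 = 284.487 NOK
284.487 NOK × 0.151 = 42.957537 SGD
42.957537 SGD × 0.938 = 40.294169706 NZD
40.294169706 NZD × 22.5 = 906.618818385 THB
Net change: 906.618818385 − 1000 = -93.381181615 THB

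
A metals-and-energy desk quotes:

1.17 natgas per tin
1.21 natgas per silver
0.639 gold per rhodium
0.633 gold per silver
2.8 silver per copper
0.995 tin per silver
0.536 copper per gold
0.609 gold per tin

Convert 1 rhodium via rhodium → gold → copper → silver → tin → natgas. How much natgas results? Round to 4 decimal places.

1.1164

1 rhodium × 0.639 = 0.639 gold
0.639 gold × 0.536 = 0.342504 copper
0.342504 copper × 2.8 = 0.9590112 silver
0.9590112 silver × 0.995 = 0.954216144 tin
0.954216144 tin × 1.17 = 1.11643288848 natgas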